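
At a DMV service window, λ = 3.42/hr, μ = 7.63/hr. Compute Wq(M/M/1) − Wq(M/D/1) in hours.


ρ = 3.42/7.63 = 0.4482
Wq(M/M/1) = ρ/(μ−λ) = 0.4482/4.21 = 0.10647 hr
Wq(M/D/1) = ρ/(2(μ−λ)) = 0.05323 hr
Savings = 0.10647 − 0.05323 = 0.05323 hr

Final: 0.05323 hr


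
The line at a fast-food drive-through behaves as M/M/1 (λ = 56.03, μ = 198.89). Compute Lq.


ρ = 56.03/198.89 = 0.2817
Lq = ρ²/(1−ρ) = 0.07936/0.7183 = 0.1105

Final: 0.1105


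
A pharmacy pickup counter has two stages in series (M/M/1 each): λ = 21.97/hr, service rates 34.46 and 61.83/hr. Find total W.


Each node sees arrival rate λ = 21.97/hr (tandem ⇒ throughput preserved).
W₁ = 1/(μ₁−λ) = 1/(34.46−21.97) = 0.08006 hr
W₂ = 1/(μ₂−λ) = 1/(61.83−21.97) = 0.02509 hr
W_total = W₁ + W₂ = 0.08006 + 0.02509 = 0.10515 hr

Final: 0.10515 hr


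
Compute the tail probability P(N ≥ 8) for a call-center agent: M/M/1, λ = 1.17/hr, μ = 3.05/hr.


ρ = 1.17/3.05 = 0.3836
P(N ≥ n) = ρ^n = 0.3836^8 = 0.0004689

Final: 0.0004689


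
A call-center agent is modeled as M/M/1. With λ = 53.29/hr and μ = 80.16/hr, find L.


ρ = λ/μ = 53.29/80.16 = 0.6648
L = ρ/(1−ρ) = 0.6648/(1 − 0.6648) = 0.6648/0.3352 = 1.9833

Final: 1.9833


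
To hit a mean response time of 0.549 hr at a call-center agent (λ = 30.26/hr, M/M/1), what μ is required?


W = 1/(μ−λ) ⇒ μ − λ = 1/W = 1/0.549 = 1.8215
μ = λ + 1/W = 30.26 + 1.8215 = 32.0815 per hr

Final: 32.0815 /hr


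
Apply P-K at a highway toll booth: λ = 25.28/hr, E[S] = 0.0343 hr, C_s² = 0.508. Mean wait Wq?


ρ = λ·E[S] = 25.28·0.0343 = 0.8671
E[S²] = E[S]²(1+C_s²) = 0.0343²·(1+0.508) = 0.001774
Wq = λ·E[S²]/(2(1−ρ)) = 25.28·0.001774/(2·0.1329) = 0.16874 hr

Final: 0.16874 hr


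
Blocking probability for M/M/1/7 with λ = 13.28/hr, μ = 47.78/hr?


ρ = λ/μ = 13.28/47.78 = 0.2779
P_K = (1−ρ)ρ^K/(1−ρ^(K+1)) = (0.7221·0.0001281)/(1 − 0.00003561)
= 0.00009252/0.999964 = 0.00009252

Final: 0.00009252


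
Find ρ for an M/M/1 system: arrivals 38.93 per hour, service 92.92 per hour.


ρ = λ/μ = 38.93/92.92 = 0.4190

Final: 0.4190


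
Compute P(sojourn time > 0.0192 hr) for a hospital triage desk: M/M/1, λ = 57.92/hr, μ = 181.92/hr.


W ~ Exponential(μ−λ) for M/M/1.
μ − λ = 181.92 − 57.92 = 124.0000
P(W > t) = e^{−(μ−λ)t} = e^{−2.3808} = 0.092477

Final: 0.092477


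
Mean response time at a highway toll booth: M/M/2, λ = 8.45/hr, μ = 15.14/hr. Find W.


a = 0.5581; ρ = 0.2791; P₀ = 0.563646
Lq = P₀·a^c·ρ/(c!(1−ρ)²) = 0.04713
Wq = Lq/λ = 0.04713/8.45 = 0.005578 hr
W = Wq + 1/μ = 0.005578 + 0.06605 = 0.07163 hr

Final: 0.07163 hr


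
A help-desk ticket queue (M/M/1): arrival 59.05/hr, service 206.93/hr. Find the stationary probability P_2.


ρ = 59.05/206.93 = 0.2854
P_n = (1−ρ)·ρ^n = (1 − 0.2854)·0.2854^2 = 0.7146·0.081432 = 0.058194

Final: 0.058194


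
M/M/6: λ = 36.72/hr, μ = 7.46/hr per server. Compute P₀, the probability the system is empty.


a = λ/μ = 36.72/7.46 = 4.9223; ρ = a/c = 0.8204
Σ_{k=0}^{5} a^k/k! (terms k=0..5) = 1.00000 + 4.92225 + 12.11428 + 19.87652 + 24.45931 + 24.07897 = 86.45133
Tail: a^6/(6!(1−ρ)) = 14222.73343/(720·0.1796) = 109.97263
P₀ = 1/(86.45133 + 109.97263) = 1/196.42396 = 0.005091

Final: 0.005091


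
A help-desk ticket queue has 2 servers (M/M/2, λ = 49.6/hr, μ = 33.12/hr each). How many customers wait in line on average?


a = λ/μ = 1.4976; ρ = a/2 = 0.7488
P₀ = 0.143646
Lq = P₀·a^c·ρ / (c!·(1−ρ)²) = 0.143646·2.24276·0.7488/(2·0.06311)
= 1.91136

Final: 1.91136


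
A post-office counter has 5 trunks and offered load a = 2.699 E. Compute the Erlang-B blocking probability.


B(c,a) = (a^c/c!) / Σ_{k=0}^{c} a^k/k!
a^5/5! = 1.193530
Σ terms (k=0..5): 1.00000 + 2.69900 + 3.64230 + 3.27686 + 2.21106 + 1.19353 = 14.022745
B = 1.193530/14.022745 = 0.085114

Final: 0.085114


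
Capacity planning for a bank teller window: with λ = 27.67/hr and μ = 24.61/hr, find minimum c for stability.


Stability requires cμ > λ ⇔ c > λ/μ.
λ/μ = 27.67/24.61 = 1.1243
Minimum integer c = ⌊1.1243⌋ + 1 = 2
Check: 2·24.61 = 49.22 > 27.67, while 1·24.61 = 24.61 ≤ 27.67

Final: 2 servers


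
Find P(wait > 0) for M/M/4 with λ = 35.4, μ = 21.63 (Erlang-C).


a = λ/μ = 1.6366; ρ = a/4 = 0.4092
P₀ = 0.191849 (from M/M/c formula)
C(c,a) = [a^c/(c!(1−ρ))]·P₀ = [7.17442/(24·0.5908)]·0.191849
= 0.50594·0.191849 = 0.097065

Final: 0.097065


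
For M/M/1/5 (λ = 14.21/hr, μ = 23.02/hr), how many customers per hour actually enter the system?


ρ = 0.6173; P_K = (1−ρ)ρ^5/(1−ρ^6) = 0.036311
λ_eff = λ(1 − P_K) = 14.21·(1 − 0.036311) = 14.21·0.963689 = 13.6940 /hr

Final: 13.6940 /hr


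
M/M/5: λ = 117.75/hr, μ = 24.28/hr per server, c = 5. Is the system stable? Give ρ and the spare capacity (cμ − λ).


Total capacity cμ = 5·24.28 = 121.40/hr
ρ = λ/(cμ) = 117.75/121.40 = 0.9699
Stable ⇔ ρ < 1: YES
Spare capacity = cμ − λ = 121.40 − 117.75 = 3.65/hr

Final: ρ = 0.9699; stable; margin = 3.65/hr


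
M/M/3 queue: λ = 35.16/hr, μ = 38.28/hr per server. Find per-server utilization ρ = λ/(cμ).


ρ = λ/(cμ) = 35.16/(3·38.28) = 35.16/114.84 = 0.3062

Final: 0.3062


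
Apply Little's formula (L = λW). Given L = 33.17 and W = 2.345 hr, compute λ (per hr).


λ = L/W = 33.17/2.345 = 14.1450 /hr

Final: 14.1450 /hr


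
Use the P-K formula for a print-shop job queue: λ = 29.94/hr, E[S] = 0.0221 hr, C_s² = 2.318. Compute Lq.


ρ = λ·E[S] = 29.94·0.0221 = 0.6617
Lq = ρ²(1+C_s²)/(2(1−ρ)) = 0.4378·(1+2.318)/(2·0.3383)
= 0.4378·3.3180/0.6767 = 2.14684

Final: 2.14684


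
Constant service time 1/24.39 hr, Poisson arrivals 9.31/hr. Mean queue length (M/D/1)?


ρ = 9.31/24.39 = 0.3817
M/D/1: Lq = ρ²/(2(1−ρ)) = 0.1457/(2·0.6183) = 0.11783

Final: 0.11783


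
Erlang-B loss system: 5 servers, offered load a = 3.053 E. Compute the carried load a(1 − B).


B(5,3.053) = 0.114605 (Erlang-B)
Carried load = a(1 − B) = 3.053·(1 − 0.114605) = 3.053·0.885395 = 2.7031 E

Final: 2.7031 Erlangs


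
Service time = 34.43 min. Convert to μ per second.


μ = 1/(service time) in consistent units.
1 second = 0.0166667 min, so μ = 0.0166667/34.43 = 0.0004841 per second

Final: 0.0004841 /sec


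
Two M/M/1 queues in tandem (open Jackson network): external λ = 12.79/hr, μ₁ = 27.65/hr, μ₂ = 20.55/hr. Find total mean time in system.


Each node sees arrival rate λ = 12.79/hr (tandem ⇒ throughput preserved).
W₁ = 1/(μ₁−λ) = 1/(27.65−12.79) = 0.06729 hr
W₂ = 1/(μ₂−λ) = 1/(20.55−12.79) = 0.12887 hr
W_total = W₁ + W₂ = 0.06729 + 0.12887 = 0.19616 hr

Final: 0.19616 hr


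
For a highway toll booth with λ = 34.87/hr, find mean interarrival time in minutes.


Mean interarrival time = 1/λ = 1/34.87 hour = 0.02868 hour
In minutes: 0.02868 × 60 = 1.7207 min

Final: 1.7207 min


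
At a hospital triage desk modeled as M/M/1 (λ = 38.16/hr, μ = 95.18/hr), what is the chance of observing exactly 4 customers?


ρ = 38.16/95.18 = 0.4009
P_n = (1−ρ)·ρ^n = (1 − 0.4009)·0.4009^4 = 0.5991·0.025838 = 0.015479

Final: 0.015479


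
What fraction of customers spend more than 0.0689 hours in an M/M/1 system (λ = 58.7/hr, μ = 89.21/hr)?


W ~ Exponential(μ−λ) for M/M/1.
μ − λ = 89.21 − 58.7 = 30.5100
P(W > t) = e^{−(μ−λ)t} = e^{−2.1021} = 0.122195

Final: 0.122195


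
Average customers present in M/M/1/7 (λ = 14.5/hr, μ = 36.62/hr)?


ρ = 14.5/36.62 = 0.3960
L = ρ[1 − (K+1)ρ^K + Kρ^(K+1)] / [(1−ρ)(1−ρ^(K+1))]
Numerator: 0.3960·(1 − 8·0.001526 + 7·0.0006042) = 0.392799
Denominator: (0.6040)·(0.999396) = 0.603677
L = 0.392799/0.603677 = 0.6507

Final: 0.6507


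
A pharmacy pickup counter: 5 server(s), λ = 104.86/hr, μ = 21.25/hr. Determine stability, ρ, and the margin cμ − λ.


Total capacity cμ = 5·21.25 = 106.25/hr
ρ = λ/(cμ) = 104.86/106.25 = 0.9869
Stable ⇔ ρ < 1: YES
Spare capacity = cμ − λ = 106.25 − 104.86 = 1.39/hr

Final: ρ = 0.9869; stable; margin = 1.39/hr


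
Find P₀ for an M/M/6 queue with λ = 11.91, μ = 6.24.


a = λ/μ = 11.91/6.24 = 1.9087; ρ = a/c = 0.3181
Σ_{k=0}^{5} a^k/k! (terms k=0..5) = 1.00000 + 1.90865 + 1.82148 + 1.15886 + 0.55296 + 0.21108 = 6.65304
Tail: a^6/(6!(1−ρ)) = 48.34628/(720·0.6819) = 0.09847
P₀ = 1/(6.65304 + 0.09847) = 1/6.75151 = 0.148115

Final: 0.148115


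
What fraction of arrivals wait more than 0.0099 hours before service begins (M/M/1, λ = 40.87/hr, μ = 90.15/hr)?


ρ = 40.87/90.15 = 0.4534
P(Wq > t) = ρ·e^{−(μ−λ)t} = 0.4534·e^{−0.4879}
= 0.4534·0.613931 = 0.278329

Final: 0.278329


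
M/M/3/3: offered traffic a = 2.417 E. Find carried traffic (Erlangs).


B(3,2.417) = 0.270767 (Erlang-B)
Carried load = a(1 − B) = 2.417·(1 − 0.270767) = 2.417·0.729233 = 1.7626 E

Final: 1.7626 Erlangs


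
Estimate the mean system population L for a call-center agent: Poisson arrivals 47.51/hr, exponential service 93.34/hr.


ρ = λ/μ = 47.51/93.34 = 0.5090
L = ρ/(1−ρ) = 0.5090/(1 − 0.5090) = 0.5090/0.4910 = 1.0367

Final: 1.0367


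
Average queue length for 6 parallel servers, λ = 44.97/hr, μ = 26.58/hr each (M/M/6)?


a = λ/μ = 1.6919; ρ = a/6 = 0.2820
P₀ = 0.184077
Lq = P₀·a^c·ρ / (c!·(1−ρ)²) = 0.184077·23.45349·0.2820/(720·0.51555)
= 0.003280

Final: 0.003280


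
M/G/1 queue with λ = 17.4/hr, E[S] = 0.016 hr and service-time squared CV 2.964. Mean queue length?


ρ = λ·E[S] = 17.4·0.016 = 0.2784
Lq = ρ²(1+C_s²)/(2(1−ρ)) = 0.07751·(1+2.964)/(2·0.7216)
= 0.07751·3.9640/1.4432 = 0.21289

Final: 0.21289


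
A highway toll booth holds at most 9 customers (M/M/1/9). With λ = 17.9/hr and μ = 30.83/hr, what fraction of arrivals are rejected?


ρ = λ/μ = 17.9/30.83 = 0.5806
P_K = (1−ρ)ρ^K/(1−ρ^(K+1)) = (0.4194·0.007497)/(1 − 0.004353)
= 0.003144/0.995647 = 0.003158

Final: 0.003158


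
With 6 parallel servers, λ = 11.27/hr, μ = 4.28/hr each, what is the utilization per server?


ρ = λ/(cμ) = 11.27/(6·4.28) = 11.27/25.68 = 0.4389

Final: 0.4389


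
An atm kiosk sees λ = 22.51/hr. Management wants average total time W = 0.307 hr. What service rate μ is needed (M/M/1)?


W = 1/(μ−λ) ⇒ μ − λ = 1/W = 1/0.307 = 3.2573
μ = λ + 1/W = 22.51 + 3.2573 = 25.7673 per hr

Final: 25.7673 /hr


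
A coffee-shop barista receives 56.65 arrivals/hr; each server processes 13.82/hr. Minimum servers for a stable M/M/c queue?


Stability requires cμ > λ ⇔ c > λ/μ.
λ/μ = 56.65/13.82 = 4.0991
Minimum integer c = ⌊4.0991⌋ + 1 = 5
Check: 5·13.82 = 69.10 > 56.65, while 4·13.82 = 55.28 ≤ 56.65

Final: 5 servers


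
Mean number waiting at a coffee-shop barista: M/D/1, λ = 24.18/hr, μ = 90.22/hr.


ρ = 24.18/90.22 = 0.2680
M/D/1: Lq = ρ²/(2(1−ρ)) = 0.07183/(2·0.7320) = 0.04907

Final: 0.04907


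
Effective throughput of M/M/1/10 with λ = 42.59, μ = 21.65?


ρ = 1.9672; P_K = (1−ρ)ρ^10/(1−ρ^11) = 0.491953
λ_eff = λ(1 − P_K) = 42.59·(1 − 0.491953) = 42.59·0.508047 = 21.6377 /hr

Final: 21.6377 /hr


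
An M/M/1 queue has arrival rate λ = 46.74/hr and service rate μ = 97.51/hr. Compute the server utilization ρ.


ρ = λ/μ = 46.74/97.51 = 0.4793

Final: 0.4793


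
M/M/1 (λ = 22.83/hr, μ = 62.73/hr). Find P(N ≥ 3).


ρ = 22.83/62.73 = 0.3639
P(N ≥ n) = ρ^n = 0.3639^3 = 0.048205

Final: 0.048205


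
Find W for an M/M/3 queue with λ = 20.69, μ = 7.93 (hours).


a = 2.6091; ρ = 0.8697; P₀ = 0.033637
Lq = P₀·a^c·ρ/(c!(1−ρ)²) = 5.09985
Wq = Lq/λ = 5.09985/20.69 = 0.24649 hr
W = Wq + 1/μ = 0.24649 + 0.12610 = 0.37259 hr

Final: 0.37259 hr


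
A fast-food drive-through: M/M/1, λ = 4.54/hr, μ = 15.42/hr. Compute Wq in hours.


ρ = 4.54/15.42 = 0.2944
Wq = ρ/(μ−λ) = 0.2944/(15.42 − 4.54) = 0.2944/10.88 = 0.02706 hr

Final: 0.02706 hr


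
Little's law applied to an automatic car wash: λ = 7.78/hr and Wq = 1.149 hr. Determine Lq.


Lq = λWq = 7.78·1.149 = 8.9392

Final: 8.9392


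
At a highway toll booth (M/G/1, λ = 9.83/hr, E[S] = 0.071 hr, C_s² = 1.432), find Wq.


ρ = λ·E[S] = 9.83·0.071 = 0.6979
E[S²] = E[S]²(1+C_s²) = 0.071²·(1+1.432) = 0.012260
Wq = λ·E[S²]/(2(1−ρ)) = 9.83·0.012260/(2·0.3021) = 0.19948 hr

Final: 0.19948 hr


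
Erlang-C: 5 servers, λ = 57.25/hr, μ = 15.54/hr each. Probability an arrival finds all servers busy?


a = λ/μ = 3.6840; ρ = a/5 = 0.7368
P₀ = 0.020423 (from M/M/c formula)
C(c,a) = [a^c/(c!(1−ρ))]·P₀ = [678.61332/(120·0.2632)]·0.020423
= 21.48666·0.020423 = 0.438814

Final: 0.438814


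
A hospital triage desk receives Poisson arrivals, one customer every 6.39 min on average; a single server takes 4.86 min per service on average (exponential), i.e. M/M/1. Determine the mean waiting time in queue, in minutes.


λ = 60/6.39 = 9.3897 /hr
μ = 60/4.86 = 12.3457 /hr
ρ = λ/μ = 9.3897/12.3457 = 0.7606
Wq = ρ/(μ−λ) = 0.7606/(12.3457−9.3897) = 0.25729 hr
In minutes: 0.25729·60 = 15.438 min

Final: 15.438 min


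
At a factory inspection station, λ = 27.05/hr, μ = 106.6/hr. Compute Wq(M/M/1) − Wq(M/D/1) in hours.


ρ = 27.05/106.6 = 0.2538
Wq(M/M/1) = ρ/(μ−λ) = 0.2538/79.55 = 0.003190 hr
Wq(M/D/1) = ρ/(2(μ−λ)) = 0.001595 hr
Savings = 0.003190 − 0.001595 = 0.001595 hr

Final: 0.001595 hr


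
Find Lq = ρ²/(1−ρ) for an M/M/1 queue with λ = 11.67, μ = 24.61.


ρ = 11.67/24.61 = 0.4742
Lq = ρ²/(1−ρ) = 0.2249/0.5258 = 0.4277

Final: 0.4277


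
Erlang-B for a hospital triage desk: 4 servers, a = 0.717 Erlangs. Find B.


B(c,a) = (a^c/c!) / Σ_{k=0}^{c} a^k/k!
a^4/4! = 0.011012
Σ terms (k=0..4): 1.00000 + 0.71700 + 0.25704 + 0.06143 + 0.01101 = 2.046490
B = 0.011012/2.046490 = 0.005381

Final: 0.005381


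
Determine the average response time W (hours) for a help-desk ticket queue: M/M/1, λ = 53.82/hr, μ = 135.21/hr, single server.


W = 1/(μ−λ) = 1/(135.21 − 53.82) = 1/81.39 = 0.01229 hr

Final: 0.01229 hr


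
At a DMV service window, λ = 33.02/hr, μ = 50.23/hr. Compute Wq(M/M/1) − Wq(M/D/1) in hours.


ρ = 33.02/50.23 = 0.6574
Wq(M/M/1) = ρ/(μ−λ) = 0.6574/17.21 = 0.03820 hr
Wq(M/D/1) = ρ/(2(μ−λ)) = 0.01910 hr
Savings = 0.03820 − 0.01910 = 0.01910 hr

Final: 0.01910 hr


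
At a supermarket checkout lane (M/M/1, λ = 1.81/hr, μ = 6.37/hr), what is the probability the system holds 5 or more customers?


ρ = 1.81/6.37 = 0.2841
P(N ≥ n) = ρ^n = 0.2841^5 = 0.001852

Final: 0.001852


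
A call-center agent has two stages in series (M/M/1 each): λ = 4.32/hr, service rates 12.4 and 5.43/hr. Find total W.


Each node sees arrival rate λ = 4.32/hr (tandem ⇒ throughput preserved).
W₁ = 1/(μ₁−λ) = 1/(12.4−4.32) = 0.12376 hr
W₂ = 1/(μ₂−λ) = 1/(5.43−4.32) = 0.90090 hr
W_total = W₁ + W₂ = 0.12376 + 0.90090 = 1.02466 hr

Final: 1.02466 hr


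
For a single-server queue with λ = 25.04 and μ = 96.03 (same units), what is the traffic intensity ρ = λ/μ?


ρ = λ/μ = 25.04/96.03 = 0.2608

Final: 0.2608


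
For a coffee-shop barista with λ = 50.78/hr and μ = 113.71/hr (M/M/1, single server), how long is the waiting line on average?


ρ = 50.78/113.71 = 0.4466
Lq = ρ²/(1−ρ) = 0.1994/0.5534 = 0.3604

Final: 0.3604


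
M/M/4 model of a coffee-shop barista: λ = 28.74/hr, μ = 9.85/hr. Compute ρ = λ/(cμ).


ρ = λ/(cμ) = 28.74/(4·9.85) = 28.74/39.40 = 0.7294

Final: 0.7294


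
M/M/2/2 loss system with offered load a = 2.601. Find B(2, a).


B(c,a) = (a^c/c!) / Σ_{k=0}^{c} a^k/k!
a^2/2! = 3.382601
Σ terms (k=0..2): 1.00000 + 2.60100 + 3.38260 = 6.983600
B = 3.382601/6.983600 = 0.484363

Final: 0.484363


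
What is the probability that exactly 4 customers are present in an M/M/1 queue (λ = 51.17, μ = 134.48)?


ρ = 51.17/134.48 = 0.3805
P_n = (1−ρ)·ρ^n = (1 − 0.3805)·0.3805^4 = 0.6195·0.020962 = 0.012986

Final: 0.012986


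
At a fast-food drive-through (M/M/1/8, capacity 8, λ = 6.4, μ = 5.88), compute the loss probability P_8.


ρ = λ/μ = 6.4/5.88 = 1.0884
P_K = (1−ρ)ρ^K/(1−ρ^(K+1)) = (-0.08844·1.969796)/(1 − 2.143995)
= -0.174200/-1.143995 = 0.152273

Final: 0.152273


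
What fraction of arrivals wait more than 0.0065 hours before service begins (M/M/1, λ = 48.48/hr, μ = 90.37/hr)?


ρ = 48.48/90.37 = 0.5365
P(Wq > t) = ρ·e^{−(μ−λ)t} = 0.5365·e^{−0.2723}
= 0.5365·0.761637 = 0.408589

Final: 0.408589


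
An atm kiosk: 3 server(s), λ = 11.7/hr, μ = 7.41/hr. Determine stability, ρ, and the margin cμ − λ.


Total capacity cμ = 3·7.41 = 22.23/hr
ρ = λ/(cμ) = 11.7/22.23 = 0.5263
Stable ⇔ ρ < 1: YES
Spare capacity = cμ − λ = 22.23 − 11.7 = 10.53/hr

Final: ρ = 0.5263; stable; margin = 10.53/hr


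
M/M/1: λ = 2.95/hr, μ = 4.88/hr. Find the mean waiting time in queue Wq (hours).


ρ = 2.95/4.88 = 0.6045
Wq = ρ/(μ−λ) = 0.6045/(4.88 − 2.95) = 0.6045/1.93 = 0.3132 hr

Final: 0.3132 hr


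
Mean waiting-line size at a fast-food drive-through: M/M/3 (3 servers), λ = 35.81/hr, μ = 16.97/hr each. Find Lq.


a = λ/μ = 2.1102; ρ = a/3 = 0.7034
P₀ = 0.094191
Lq = P₀·a^c·ρ / (c!·(1−ρ)²) = 0.094191·9.39653·0.7034/(6·0.08797)
= 1.17945

Final: 1.17945


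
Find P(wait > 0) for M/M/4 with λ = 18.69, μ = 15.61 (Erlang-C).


a = λ/μ = 1.1973; ρ = a/4 = 0.2993
P₀ = 0.300991 (from M/M/c formula)
C(c,a) = [a^c/(c!(1−ρ))]·P₀ = [2.05507/(24·0.7007)]·0.300991
= 0.12221·0.300991 = 0.036783

Final: 0.036783


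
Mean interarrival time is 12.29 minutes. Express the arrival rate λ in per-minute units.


λ = 1/(interarrival time) in consistent units.
1 minute = 1 min, so λ = 1/12.29 = 0.08137 per minute

Final: 0.08137 /min


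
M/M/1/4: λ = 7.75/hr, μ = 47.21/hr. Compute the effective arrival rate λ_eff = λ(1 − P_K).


ρ = 0.1642; P_K = (1−ρ)ρ^4/(1−ρ^5) = 0.0006071
λ_eff = λ(1 − P_K) = 7.75·(1 − 0.0006071) = 7.75·0.999393 = 7.7453 /hr

Final: 7.7453 /hr


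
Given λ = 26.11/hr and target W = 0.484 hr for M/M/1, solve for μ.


W = 1/(μ−λ) ⇒ μ − λ = 1/W = 1/0.484 = 2.0661
μ = λ + 1/W = 26.11 + 2.0661 = 28.1761 per hr

Final: 28.1761 /hr


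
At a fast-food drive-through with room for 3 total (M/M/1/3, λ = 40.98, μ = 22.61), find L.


ρ = 40.98/22.61 = 1.8125
L = ρ[1 − (K+1)ρ^K + Kρ^(K+1)] / [(1−ρ)(1−ρ^(K+1))]
Numerator: 1.8125·(1 − 4·5.954073 + 3·10.791593) = 17.324493
Denominator: (-0.8125)·(-9.791593) = 7.955399
L = 17.324493/7.955399 = 2.1777

Final: 2.1777


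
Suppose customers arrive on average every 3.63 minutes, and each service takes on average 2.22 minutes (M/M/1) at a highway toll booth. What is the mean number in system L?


λ = 60/3.63 = 16.5289 /hr
μ = 60/2.22 = 27.0270 /hr
ρ = λ/μ = 16.5289/27.0270 = 0.6116
L = ρ/(1−ρ) = 0.6116/0.3884 = 1.5745

Final: 1.5745


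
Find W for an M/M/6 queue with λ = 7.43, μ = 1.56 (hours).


a = 4.7628; ρ = 0.7938; P₀ = 0.006427
Lq = P₀·a^c·ρ/(c!(1−ρ)²) = 1.94528
Wq = Lq/λ = 1.94528/7.43 = 0.26181 hr
W = Wq + 1/μ = 0.26181 + 0.64103 = 0.90284 hr

Final: 0.90284 hr


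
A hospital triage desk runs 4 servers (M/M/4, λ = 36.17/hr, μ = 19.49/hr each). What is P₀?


a = λ/μ = 36.17/19.49 = 1.8558; ρ = a/c = 0.4640
Σ_{k=0}^{3} a^k/k! (terms k=0..3) = 1.00000 + 1.85582 + 1.72204 + 1.06527 = 5.64313
Tail: a^4/(4!(1−ρ)) = 11.86169/(24·0.5360) = 0.92201
P₀ = 1/(5.64313 + 0.92201) = 1/6.56514 = 0.152320

Final: 0.152320


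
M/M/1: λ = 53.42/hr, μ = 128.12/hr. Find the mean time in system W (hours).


W = 1/(μ−λ) = 1/(128.12 − 53.42) = 1/74.70 = 0.01339 hr

Final: 0.01339 hr


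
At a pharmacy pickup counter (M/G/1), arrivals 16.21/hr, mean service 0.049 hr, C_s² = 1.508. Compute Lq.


ρ = λ·E[S] = 16.21·0.049 = 0.7943
Lq = ρ²(1+C_s²)/(2(1−ρ)) = 0.6309·(1+1.508)/(2·0.2057)
= 0.6309·2.5080/0.4114 = 3.84592

Final: 3.84592


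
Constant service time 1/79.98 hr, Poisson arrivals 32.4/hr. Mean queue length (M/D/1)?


ρ = 32.4/79.98 = 0.4051
M/D/1: Lq = ρ²/(2(1−ρ)) = 0.1641/(2·0.5949) = 0.13793

Final: 0.13793


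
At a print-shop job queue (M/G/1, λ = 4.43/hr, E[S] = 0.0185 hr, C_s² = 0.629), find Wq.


ρ = λ·E[S] = 4.43·0.0185 = 0.08195
E[S²] = E[S]²(1+C_s²) = 0.0185²·(1+0.629) = 0.0005575
Wq = λ·E[S²]/(2(1−ρ)) = 4.43·0.0005575/(2·0.9180) = 0.001345 hr

Final: 0.001345 hr


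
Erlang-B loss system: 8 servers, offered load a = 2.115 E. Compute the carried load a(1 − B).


B(8,2.115) = 0.001198 (Erlang-B)
Carried load = a(1 − B) = 2.115·(1 − 0.001198) = 2.115·0.998802 = 2.1125 E

Final: 2.1125 Erlangs


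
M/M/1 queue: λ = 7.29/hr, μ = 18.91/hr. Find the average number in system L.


ρ = λ/μ = 7.29/18.91 = 0.3855
L = ρ/(1−ρ) = 0.3855/(1 − 0.3855) = 0.3855/0.6145 = 0.6274

Final: 0.6274


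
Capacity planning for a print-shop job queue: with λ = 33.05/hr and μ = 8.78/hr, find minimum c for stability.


Stability requires cμ > λ ⇔ c > λ/μ.
λ/μ = 33.05/8.78 = 3.7642
Minimum integer c = ⌊3.7642⌋ + 1 = 4
Check: 4·8.78 = 35.12 > 33.05, while 3·8.78 = 26.34 ≤ 33.05

Final: 4 servers


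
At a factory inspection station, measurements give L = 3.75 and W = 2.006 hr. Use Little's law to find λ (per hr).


λ = L/W = 3.75/2.006 = 1.8694 /hr

Final: 1.8694 /hr


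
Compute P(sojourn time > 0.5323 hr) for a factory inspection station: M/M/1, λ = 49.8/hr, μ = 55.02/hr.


W ~ Exponential(μ−λ) for M/M/1.
μ − λ = 55.02 − 49.8 = 5.2200
P(W > t) = e^{−(μ−λ)t} = e^{−2.7786} = 0.062125

Final: 0.062125


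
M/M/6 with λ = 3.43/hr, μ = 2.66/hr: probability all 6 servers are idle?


a = λ/μ = 3.43/2.66 = 1.2895; ρ = a/c = 0.2149
Σ_{k=0}^{5} a^k/k! (terms k=0..5) = 1.00000 + 1.28947 + 0.83137 + 0.35734 + 0.11520 + 0.02971 = 3.62309
Tail: a^6/(6!(1−ρ)) = 4.59700/(720·0.7851) = 0.008133
P₀ = 1/(3.62309 + 0.008133) = 1/3.63123 = 0.275389

Final: 0.275389


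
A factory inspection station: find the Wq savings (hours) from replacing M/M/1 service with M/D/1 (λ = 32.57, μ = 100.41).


ρ = 32.57/100.41 = 0.3244
Wq(M/M/1) = ρ/(μ−λ) = 0.3244/67.84 = 0.004781 hr
Wq(M/D/1) = ρ/(2(μ−λ)) = 0.002391 hr
Savings = 0.004781 − 0.002391 = 0.002391 hr

Final: 0.002391 hr


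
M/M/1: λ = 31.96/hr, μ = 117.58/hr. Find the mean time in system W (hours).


W = 1/(μ−λ) = 1/(117.58 − 31.96) = 1/85.62 = 0.01168 hr

Final: 0.01168 hr


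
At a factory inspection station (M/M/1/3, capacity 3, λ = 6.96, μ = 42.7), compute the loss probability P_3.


ρ = λ/μ = 6.96/42.7 = 0.1630
P_K = (1−ρ)ρ^K/(1−ρ^(K+1)) = (0.8370·0.004331)/(1 − 0.0007059)
= 0.003625/0.999294 = 0.003627

Final: 0.003627


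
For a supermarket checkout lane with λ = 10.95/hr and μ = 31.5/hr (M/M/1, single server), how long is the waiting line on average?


ρ = 10.95/31.5 = 0.3476
Lq = ρ²/(1−ρ) = 0.1208/0.6524 = 0.1852

Final: 0.1852


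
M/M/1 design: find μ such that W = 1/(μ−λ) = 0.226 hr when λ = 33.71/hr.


W = 1/(μ−λ) ⇒ μ − λ = 1/W = 1/0.226 = 4.4248
μ = λ + 1/W = 33.71 + 4.4248 = 38.1348 per hr

Final: 38.1348 /hr


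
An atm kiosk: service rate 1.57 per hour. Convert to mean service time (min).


Mean service time = 1/μ = 1/1.57 hour = 0.63694 hour
In minutes: 0.63694 × 60 = 38.2166 min

Final: 38.2166 min


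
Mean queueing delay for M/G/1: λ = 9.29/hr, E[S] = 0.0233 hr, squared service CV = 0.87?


ρ = λ·E[S] = 9.29·0.0233 = 0.2165
E[S²] = E[S]²(1+C_s²) = 0.0233²·(1+0.87) = 0.001015
Wq = λ·E[S²]/(2(1−ρ)) = 9.29·0.001015/(2·0.7835) = 0.006018 hr

Final: 0.006018 hr


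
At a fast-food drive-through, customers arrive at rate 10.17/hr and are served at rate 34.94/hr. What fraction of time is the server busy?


ρ = λ/μ = 10.17/34.94 = 0.2911

Final: 0.2911


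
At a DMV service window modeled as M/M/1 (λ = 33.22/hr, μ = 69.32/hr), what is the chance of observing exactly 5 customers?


ρ = 33.22/69.32 = 0.4792
P_n = (1−ρ)·ρ^n = (1 − 0.4792)·0.4792^5 = 0.5208·0.025276 = 0.013163

Final: 0.013163


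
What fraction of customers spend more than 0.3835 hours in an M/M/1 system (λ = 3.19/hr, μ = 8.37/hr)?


W ~ Exponential(μ−λ) for M/M/1.
μ − λ = 8.37 − 3.19 = 5.1800
P(W > t) = e^{−(μ−λ)t} = e^{−1.9865} = 0.137171

Final: 0.137171


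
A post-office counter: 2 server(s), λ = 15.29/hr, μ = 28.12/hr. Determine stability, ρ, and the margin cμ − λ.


Total capacity cμ = 2·28.12 = 56.24/hr
ρ = λ/(cμ) = 15.29/56.24 = 0.2719
Stable ⇔ ρ < 1: YES
Spare capacity = cμ − λ = 56.24 − 15.29 = 40.95/hr

Final: ρ = 0.2719; stable; margin = 40.95/hr


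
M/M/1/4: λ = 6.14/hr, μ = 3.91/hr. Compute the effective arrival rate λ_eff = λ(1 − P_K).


ρ = 1.5703; P_K = (1−ρ)ρ^4/(1−ρ^5) = 0.405676
λ_eff = λ(1 − P_K) = 6.14·(1 − 0.405676) = 6.14·0.594324 = 3.6492 /hr

Final: 3.6492 /hr


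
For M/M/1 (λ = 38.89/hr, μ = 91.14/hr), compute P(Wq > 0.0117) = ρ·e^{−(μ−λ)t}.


ρ = 38.89/91.14 = 0.4267
P(Wq > t) = ρ·e^{−(μ−λ)t} = 0.4267·e^{−0.6113}
= 0.4267·0.542631 = 0.231544

Final: 0.231544


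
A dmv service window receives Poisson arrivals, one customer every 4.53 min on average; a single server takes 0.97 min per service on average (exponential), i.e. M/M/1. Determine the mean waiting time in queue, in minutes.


λ = 60/4.53 = 13.2450 /hr
μ = 60/0.97 = 61.8557 /hr
ρ = λ/μ = 13.2450/61.8557 = 0.2141
Wq = ρ/(μ−λ) = 0.2141/(61.8557−13.2450) = 0.004405 hr
In minutes: 0.004405·60 = 0.2643 min

Final: 0.2643 min


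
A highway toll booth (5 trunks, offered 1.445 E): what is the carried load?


B(5,1.445) = 0.012423 (Erlang-B)
Carried load = a(1 − B) = 1.445·(1 − 0.012423) = 1.445·0.987577 = 1.4270 E

Final: 1.4270 Erlangs


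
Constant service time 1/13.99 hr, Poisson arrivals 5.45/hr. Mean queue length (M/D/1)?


ρ = 5.45/13.99 = 0.3896
M/D/1: Lq = ρ²/(2(1−ρ)) = 0.1518/(2·0.6104) = 0.12430

Final: 0.12430


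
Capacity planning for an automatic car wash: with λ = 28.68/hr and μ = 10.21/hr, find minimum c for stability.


Stability requires cμ > λ ⇔ c > λ/μ.
λ/μ = 28.68/10.21 = 2.8090
Minimum integer c = ⌊2.8090⌋ + 1 = 3
Check: 3·10.21 = 30.63 > 28.68, while 2·10.21 = 20.42 ≤ 28.68

Final: 3 servers


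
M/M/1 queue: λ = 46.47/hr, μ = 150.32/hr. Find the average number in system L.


ρ = λ/μ = 46.47/150.32 = 0.3091
L = ρ/(1−ρ) = 0.3091/(1 − 0.3091) = 0.3091/0.6909 = 0.4475

Final: 0.4475


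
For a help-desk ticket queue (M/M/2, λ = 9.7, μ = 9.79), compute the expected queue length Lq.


a = λ/μ = 0.9908; ρ = a/2 = 0.4954
P₀ = 0.337432
Lq = P₀·a^c·ρ / (c!·(1−ρ)²) = 0.337432·0.98170·0.4954/(2·0.25462)
= 0.32226

Final: 0.32226


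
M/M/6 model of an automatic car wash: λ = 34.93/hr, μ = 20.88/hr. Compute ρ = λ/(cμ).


ρ = λ/(cμ) = 34.93/(6·20.88) = 34.93/125.28 = 0.2788

Final: 0.2788


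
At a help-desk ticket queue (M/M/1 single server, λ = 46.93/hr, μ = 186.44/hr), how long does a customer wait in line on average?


ρ = 46.93/186.44 = 0.2517
Wq = ρ/(μ−λ) = 0.2517/(186.44 − 46.93) = 0.2517/139.51 = 0.001804 hr

Final: 0.001804 hr


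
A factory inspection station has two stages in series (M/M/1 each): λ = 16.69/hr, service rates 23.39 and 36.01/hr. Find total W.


Each node sees arrival rate λ = 16.69/hr (tandem ⇒ throughput preserved).
W₁ = 1/(μ₁−λ) = 1/(23.39−16.69) = 0.14925 hr
W₂ = 1/(μ₂−λ) = 1/(36.01−16.69) = 0.05176 hr
W_total = W₁ + W₂ = 0.14925 + 0.05176 = 0.20101 hr

Final: 0.20101 hr


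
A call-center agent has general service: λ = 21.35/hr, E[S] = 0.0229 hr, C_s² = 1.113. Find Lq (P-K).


ρ = λ·E[S] = 21.35·0.0229 = 0.4889
Lq = ρ²(1+C_s²)/(2(1−ρ)) = 0.2390·(1+1.113)/(2·0.5111)
= 0.2390·2.1130/1.0222 = 0.49413

Final: 0.49413


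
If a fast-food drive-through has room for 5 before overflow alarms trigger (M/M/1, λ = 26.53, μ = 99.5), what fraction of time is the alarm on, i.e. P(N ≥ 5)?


ρ = 26.53/99.5 = 0.2666
P(N ≥ n) = ρ^n = 0.2666^5 = 0.001348

Final: 0.001348


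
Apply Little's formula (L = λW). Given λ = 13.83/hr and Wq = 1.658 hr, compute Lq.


Lq = λWq = 13.83·1.658 = 22.9301

Final: 22.9301


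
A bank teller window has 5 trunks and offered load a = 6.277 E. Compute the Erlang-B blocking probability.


B(c,a) = (a^c/c!) / Σ_{k=0}^{c} a^k/k!
a^5/5! = 81.204369
Σ terms (k=0..5): 1.00000 + 6.27700 + 19.70036 + 41.21973 + 64.68406 + 81.20437 = 214.085523
B = 81.204369/214.085523 = 0.379308

Final: 0.379308


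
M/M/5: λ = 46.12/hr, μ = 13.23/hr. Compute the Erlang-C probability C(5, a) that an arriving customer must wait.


a = λ/μ = 3.4860; ρ = a/5 = 0.6972
P₀ = 0.026354 (from M/M/c formula)
C(c,a) = [a^c/(c!(1−ρ))]·P₀ = [514.81035/(120·0.3028)]·0.026354
= 14.16821·0.026354 = 0.373396

Final: 0.373396


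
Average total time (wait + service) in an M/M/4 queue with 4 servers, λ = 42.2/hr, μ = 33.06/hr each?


a = 1.2765; ρ = 0.3191; P₀ = 0.277758
Lq = P₀·a^c·ρ/(c!(1−ρ)²) = 0.02115
Wq = Lq/λ = 0.02115/42.2 = 0.0005012 hr
W = Wq + 1/μ = 0.0005012 + 0.03025 = 0.03075 hr

Final: 0.03075 hr


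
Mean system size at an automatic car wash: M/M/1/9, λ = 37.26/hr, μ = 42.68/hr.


ρ = 37.26/42.68 = 0.8730
L = ρ[1 − (K+1)ρ^K + Kρ^(K+1)] / [(1−ρ)(1−ρ^(K+1))]
Numerator: 0.8730·(1 − 10·0.294555 + 9·0.257149) = 0.321958
Denominator: (0.1270)·(0.742851) = 0.094336
L = 0.321958/0.094336 = 3.4129

Final: 3.4129


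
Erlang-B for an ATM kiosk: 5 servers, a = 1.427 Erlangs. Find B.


B(c,a) = (a^c/c!) / Σ_{k=0}^{c} a^k/k!
a^5/5! = 0.049310
Σ terms (k=0..5): 1.00000 + 1.42700 + 1.01816 + 0.48431 + 0.17278 + 0.04931 = 4.151558
B = 0.049310/4.151558 = 0.011878

Final: 0.011878


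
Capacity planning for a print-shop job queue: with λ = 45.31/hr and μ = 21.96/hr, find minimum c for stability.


Stability requires cμ > λ ⇔ c > λ/μ.
λ/μ = 45.31/21.96 = 2.0633
Minimum integer c = ⌊2.0633⌋ + 1 = 3
Check: 3·21.96 = 65.88 > 45.31, while 2·21.96 = 43.92 ≤ 45.31

Final: 3 servers


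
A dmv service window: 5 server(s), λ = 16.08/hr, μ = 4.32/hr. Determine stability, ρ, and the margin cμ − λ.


Total capacity cμ = 5·4.32 = 21.60/hr
ρ = λ/(cμ) = 16.08/21.60 = 0.7444
Stable ⇔ ρ < 1: YES
Spare capacity = cμ − λ = 21.60 − 16.08 = 5.52/hr

Final: ρ = 0.7444; stable; margin = 5.52/hr


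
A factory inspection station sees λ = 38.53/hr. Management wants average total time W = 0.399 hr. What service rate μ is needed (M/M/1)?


W = 1/(μ−λ) ⇒ μ − λ = 1/W = 1/0.399 = 2.5063
μ = λ + 1/W = 38.53 + 2.5063 = 41.0363 per hr

Final: 41.0363 /hr


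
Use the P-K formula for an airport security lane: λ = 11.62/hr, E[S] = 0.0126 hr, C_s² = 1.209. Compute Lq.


ρ = λ·E[S] = 11.62·0.0126 = 0.1464
Lq = ρ²(1+C_s²)/(2(1−ρ)) = 0.02144·(1+1.209)/(2·0.8536)
= 0.02144·2.2090/1.7072 = 0.02774

Final: 0.02774


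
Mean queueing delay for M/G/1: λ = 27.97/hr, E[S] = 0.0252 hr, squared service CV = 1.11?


ρ = λ·E[S] = 27.97·0.0252 = 0.7048
E[S²] = E[S]²(1+C_s²) = 0.0252²·(1+1.11) = 0.001340
Wq = λ·E[S²]/(2(1−ρ)) = 27.97·0.001340/(2·0.2952) = 0.06349 hr

Final: 0.06349 hr


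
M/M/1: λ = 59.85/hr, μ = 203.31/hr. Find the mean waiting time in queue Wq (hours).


ρ = 59.85/203.31 = 0.2944
Wq = ρ/(μ−λ) = 0.2944/(203.31 − 59.85) = 0.2944/143.46 = 0.002052 hr

Final: 0.002052 hr


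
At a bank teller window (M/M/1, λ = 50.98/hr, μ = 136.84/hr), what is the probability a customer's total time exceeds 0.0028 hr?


W ~ Exponential(μ−λ) for M/M/1.
μ − λ = 136.84 − 50.98 = 85.8600
P(W > t) = e^{−(μ−λ)t} = e^{−0.2404} = 0.786307

Final: 0.786307


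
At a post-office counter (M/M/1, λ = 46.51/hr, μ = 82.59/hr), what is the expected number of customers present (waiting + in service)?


ρ = λ/μ = 46.51/82.59 = 0.5631
L = ρ/(1−ρ) = 0.5631/(1 − 0.5631) = 0.5631/0.4369 = 1.2891

Final: 1.2891


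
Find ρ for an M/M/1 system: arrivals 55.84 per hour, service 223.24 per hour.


ρ = λ/μ = 55.84/223.24 = 0.2501

Final: 0.2501


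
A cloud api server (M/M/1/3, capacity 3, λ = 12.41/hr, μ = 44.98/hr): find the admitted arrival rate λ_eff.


ρ = 0.2759; P_K = (1−ρ)ρ^3/(1−ρ^4) = 0.015296
λ_eff = λ(1 − P_K) = 12.41·(1 − 0.015296) = 12.41·0.984704 = 12.2202 /hr

Final: 12.2202 /hr


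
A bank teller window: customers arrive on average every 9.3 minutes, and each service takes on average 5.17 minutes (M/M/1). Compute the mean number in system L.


λ = 60/9.3 = 6.4516 /hr
μ = 60/5.17 = 11.6054 /hr
ρ = λ/μ = 6.4516/11.6054 = 0.5559
L = ρ/(1−ρ) = 0.5559/0.4441 = 1.2518

Final: 1.2518


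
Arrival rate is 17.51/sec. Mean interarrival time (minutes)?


Mean interarrival time = 1/λ = 1/17.51 second = 0.05711 second
In minutes: 0.05711 × 0.0166667 = 0.0009518 min

Final: 0.0009518 min


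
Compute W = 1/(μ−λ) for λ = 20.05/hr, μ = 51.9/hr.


W = 1/(μ−λ) = 1/(51.9 − 20.05) = 1/31.85 = 0.03140 hr

Final: 0.03140 hr


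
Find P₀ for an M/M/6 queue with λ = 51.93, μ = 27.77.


a = λ/μ = 51.93/27.77 = 1.8700; ρ = a/c = 0.3117
Σ_{k=0}^{5} a^k/k! (terms k=0..5) = 1.00000 + 1.87000 + 1.74846 + 1.08987 + 0.50952 + 0.19056 = 6.40841
Tail: a^6/(6!(1−ρ)) = 42.76167/(720·0.6883) = 0.08628
P₀ = 1/(6.40841 + 0.08628) = 1/6.49469 = 0.153972

Final: 0.153972


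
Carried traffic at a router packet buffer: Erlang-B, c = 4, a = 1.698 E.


B(4,1.698) = 0.065329 (Erlang-B)
Carried load = a(1 − B) = 1.698·(1 − 0.065329) = 1.698·0.934671 = 1.5871 E

Final: 1.5871 Erlangs


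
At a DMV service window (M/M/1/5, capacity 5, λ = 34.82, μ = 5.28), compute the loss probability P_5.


ρ = λ/μ = 34.82/5.28 = 6.5947
P_K = (1−ρ)ρ^K/(1−ρ^(K+1)) = (-5.5947·12473.094745)/(1 − 82256.280118)
= -69783.185373/-82255.280118 = 0.848373

Final: 0.848373


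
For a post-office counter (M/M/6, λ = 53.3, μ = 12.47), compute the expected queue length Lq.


a = λ/μ = 4.2743; ρ = a/6 = 0.7124
P₀ = 0.012097
Lq = P₀·a^c·ρ / (c!·(1−ρ)²) = 0.012097·6097.67865·0.7124/(720·0.08273)
= 0.88222

Final: 0.88222


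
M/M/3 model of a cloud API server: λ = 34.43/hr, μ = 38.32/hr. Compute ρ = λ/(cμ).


ρ = λ/(cμ) = 34.43/(3·38.32) = 34.43/114.96 = 0.2995

Final: 0.2995


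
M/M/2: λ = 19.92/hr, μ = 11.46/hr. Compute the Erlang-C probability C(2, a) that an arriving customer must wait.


a = λ/μ = 1.7382; ρ = a/2 = 0.8691
P₀ = 0.070028 (from M/M/c formula)
C(c,a) = [a^c/(c!(1−ρ))]·P₀ = [3.02141/(2·0.1309)]·0.070028
= 11.54178·0.070028 = 0.808248

Final: 0.808248


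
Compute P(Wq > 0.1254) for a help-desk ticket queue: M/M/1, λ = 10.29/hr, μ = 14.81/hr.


ρ = 10.29/14.81 = 0.6948
P(Wq > t) = ρ·e^{−(μ−λ)t} = 0.6948·e^{−0.5668}
= 0.6948·0.567333 = 0.394184

Final: 0.394184


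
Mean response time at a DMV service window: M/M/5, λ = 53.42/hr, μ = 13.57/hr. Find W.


a = 3.9366; ρ = 0.7873; P₀ = 0.014305
Lq = P₀·a^c·ρ/(c!(1−ρ)²) = 1.96182
Wq = Lq/λ = 1.96182/53.42 = 0.03672 hr
W = Wq + 1/μ = 0.03672 + 0.07369 = 0.11042 hr

Final: 0.11042 hr


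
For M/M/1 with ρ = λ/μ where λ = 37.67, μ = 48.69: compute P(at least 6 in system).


ρ = 37.67/48.69 = 0.7737
P(N ≥ n) = ρ^n = 0.7737^6 = 0.214454

Final: 0.214454


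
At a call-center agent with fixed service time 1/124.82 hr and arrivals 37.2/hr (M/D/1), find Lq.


ρ = 37.2/124.82 = 0.2980
M/D/1: Lq = ρ²/(2(1−ρ)) = 0.08882/(2·0.7020) = 0.06327

Final: 0.06327


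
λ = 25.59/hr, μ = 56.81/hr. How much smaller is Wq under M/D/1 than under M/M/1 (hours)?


ρ = 25.59/56.81 = 0.4504
Wq(M/M/1) = ρ/(μ−λ) = 0.4504/31.22 = 0.01443 hr
Wq(M/D/1) = ρ/(2(μ−λ)) = 0.007214 hr
Savings = 0.01443 − 0.007214 = 0.007214 hr

Final: 0.007214 hr


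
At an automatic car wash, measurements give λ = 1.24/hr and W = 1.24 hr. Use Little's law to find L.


L = λW = 1.24·1.24 = 1.5376

Final: 1.5376


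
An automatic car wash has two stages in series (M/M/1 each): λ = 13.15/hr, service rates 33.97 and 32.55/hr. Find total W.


Each node sees arrival rate λ = 13.15/hr (tandem ⇒ throughput preserved).
W₁ = 1/(μ₁−λ) = 1/(33.97−13.15) = 0.04803 hr
W₂ = 1/(μ₂−λ) = 1/(32.55−13.15) = 0.05155 hr
W_total = W₁ + W₂ = 0.04803 + 0.05155 = 0.09958 hr

Final: 0.09958 hr


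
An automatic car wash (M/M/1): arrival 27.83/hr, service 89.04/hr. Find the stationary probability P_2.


ρ = 27.83/89.04 = 0.3126
P_n = (1−ρ)·ρ^n = (1 − 0.3126)·0.3126^2 = 0.6874·0.097691 = 0.067157

Final: 0.067157


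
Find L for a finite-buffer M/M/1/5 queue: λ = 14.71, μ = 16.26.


ρ = 14.71/16.26 = 0.9047
L = ρ[1 − (K+1)ρ^K + Kρ^(K+1)] / [(1−ρ)(1−ρ^(K+1))]
Numerator: 0.9047·(1 − 6·0.605983 + 5·0.548217) = 0.095160
Denominator: (0.09533)·(0.451783) = 0.043067
L = 0.095160/0.043067 = 2.2096

Final: 2.2096


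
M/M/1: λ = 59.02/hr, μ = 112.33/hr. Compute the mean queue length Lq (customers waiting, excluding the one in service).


ρ = 59.02/112.33 = 0.5254
Lq = ρ²/(1−ρ) = 0.2761/0.4746 = 0.5817

Final: 0.5817


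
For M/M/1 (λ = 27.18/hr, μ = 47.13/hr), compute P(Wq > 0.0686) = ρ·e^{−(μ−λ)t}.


ρ = 27.18/47.13 = 0.5767
P(Wq > t) = ρ·e^{−(μ−λ)t} = 0.5767·e^{−1.3686}
= 0.5767·0.254471 = 0.146754

Final: 0.146754


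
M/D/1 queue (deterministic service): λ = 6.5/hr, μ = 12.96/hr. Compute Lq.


ρ = 6.5/12.96 = 0.5015
M/D/1: Lq = ρ²/(2(1−ρ)) = 0.2515/(2·0.4985) = 0.25232

Final: 0.25232


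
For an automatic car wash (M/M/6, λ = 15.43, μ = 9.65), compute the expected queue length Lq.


a = λ/μ = 1.5990; ρ = a/6 = 0.2665
P₀ = 0.202030
Lq = P₀·a^c·ρ / (c!·(1−ρ)²) = 0.202030·16.71213·0.2665/(720·0.53803)
= 0.002323

Final: 0.002323


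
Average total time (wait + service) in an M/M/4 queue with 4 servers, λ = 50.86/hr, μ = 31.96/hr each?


a = 1.5914; ρ = 0.3978; P₀ = 0.201085
Lq = P₀·a^c·ρ/(c!(1−ρ)²) = 0.05896
Wq = Lq/λ = 0.05896/50.86 = 0.001159 hr
W = Wq + 1/μ = 0.001159 + 0.03129 = 0.03245 hr

Final: 0.03245 hr


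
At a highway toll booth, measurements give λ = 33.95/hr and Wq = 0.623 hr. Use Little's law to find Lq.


Lq = λWq = 33.95·0.623 = 21.1509

Final: 21.1509


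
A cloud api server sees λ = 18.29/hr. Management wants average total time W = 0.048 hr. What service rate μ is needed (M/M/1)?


W = 1/(μ−λ) ⇒ μ − λ = 1/W = 1/0.048 = 20.8333
μ = λ + 1/W = 18.29 + 20.8333 = 39.1233 per hr

Final: 39.1233 /hr


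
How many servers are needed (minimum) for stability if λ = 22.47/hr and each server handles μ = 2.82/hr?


Stability requires cμ > λ ⇔ c > λ/μ.
λ/μ = 22.47/2.82 = 7.9681
Minimum integer c = ⌊7.9681⌋ + 1 = 8
Check: 8·2.82 = 22.56 > 22.47, while 7·2.82 = 19.74 ≤ 22.47

Final: 8 servers
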